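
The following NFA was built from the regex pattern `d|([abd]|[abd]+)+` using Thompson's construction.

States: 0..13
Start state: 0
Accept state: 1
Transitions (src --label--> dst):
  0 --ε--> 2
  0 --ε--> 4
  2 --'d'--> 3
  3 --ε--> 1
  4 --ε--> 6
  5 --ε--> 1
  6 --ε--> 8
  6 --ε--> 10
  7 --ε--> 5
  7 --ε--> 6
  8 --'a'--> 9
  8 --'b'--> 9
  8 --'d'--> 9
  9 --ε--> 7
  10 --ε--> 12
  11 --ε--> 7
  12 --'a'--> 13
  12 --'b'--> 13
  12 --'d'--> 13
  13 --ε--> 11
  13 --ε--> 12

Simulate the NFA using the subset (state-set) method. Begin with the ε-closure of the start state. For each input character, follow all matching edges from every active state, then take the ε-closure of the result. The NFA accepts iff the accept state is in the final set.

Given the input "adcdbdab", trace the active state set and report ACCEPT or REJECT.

initial (ε-close {0}): {0,2,4,6,8,10,12}
'a' @ 1: {1,5,6,7,8,9,10,11,12,13}  [accepting]
'd' @ 2: {1,5,6,7,8,9,10,11,12,13}  [accepting]
'c' @ 3: {}  — dead — no transitions
rest 'dbdab' ignored (set empty)
end set {} — state 1 not in

Answer: REJECT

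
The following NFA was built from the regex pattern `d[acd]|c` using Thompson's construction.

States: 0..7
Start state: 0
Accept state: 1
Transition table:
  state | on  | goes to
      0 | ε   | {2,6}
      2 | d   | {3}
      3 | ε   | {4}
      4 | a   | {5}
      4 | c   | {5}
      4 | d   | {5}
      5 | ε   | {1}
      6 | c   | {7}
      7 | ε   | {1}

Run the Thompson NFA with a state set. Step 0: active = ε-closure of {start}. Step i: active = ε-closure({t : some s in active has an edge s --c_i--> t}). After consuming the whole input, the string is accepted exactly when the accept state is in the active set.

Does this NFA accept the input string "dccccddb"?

Answer: REJECT

Steps:
S₀ = ε-closure({0}) = {0,2,6}
'd' @ 1: {3,4}
'c' @ 2: {1,5}  [accepting]
'c' @ 3: {}  — dead — no transitions
rest 'ccddb' ignored (set empty)
final: {}; accept 1 not in set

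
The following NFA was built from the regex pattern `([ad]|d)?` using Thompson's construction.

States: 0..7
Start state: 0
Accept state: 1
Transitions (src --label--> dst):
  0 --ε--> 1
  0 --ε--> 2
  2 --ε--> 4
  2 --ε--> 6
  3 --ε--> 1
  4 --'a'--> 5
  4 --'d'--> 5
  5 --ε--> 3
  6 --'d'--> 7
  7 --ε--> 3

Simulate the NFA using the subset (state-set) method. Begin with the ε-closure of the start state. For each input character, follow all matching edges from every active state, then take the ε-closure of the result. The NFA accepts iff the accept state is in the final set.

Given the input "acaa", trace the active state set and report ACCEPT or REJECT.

Answer: REJECT

Derivation:
start: ε-closure({0}) = {0,1,2,4,6}
'a' @ 1: {1,3,5}  ✓accept
'c' @ 2: {}  — no active states
rest 'aa' ignored (set empty)
after full input: {}  (accept=1 not in)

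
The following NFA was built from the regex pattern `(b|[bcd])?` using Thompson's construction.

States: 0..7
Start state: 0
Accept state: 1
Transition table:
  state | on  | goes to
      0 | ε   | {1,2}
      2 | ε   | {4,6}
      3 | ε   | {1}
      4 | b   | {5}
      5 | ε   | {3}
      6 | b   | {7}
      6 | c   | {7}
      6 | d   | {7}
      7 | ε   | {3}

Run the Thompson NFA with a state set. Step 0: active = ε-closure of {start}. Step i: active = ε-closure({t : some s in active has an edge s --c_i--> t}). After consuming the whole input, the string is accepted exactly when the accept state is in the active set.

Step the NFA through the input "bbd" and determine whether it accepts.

S₀ = ε-closure({0}) = {0,1,2,4,6}
'b' @ 1: {1,3,5,7}  (accept∈set)
'b' @ 2: {}  — state set empty
rest 'd' ignored (set empty)
after full input: {}  (accept=1 not in)

Answer: REJECT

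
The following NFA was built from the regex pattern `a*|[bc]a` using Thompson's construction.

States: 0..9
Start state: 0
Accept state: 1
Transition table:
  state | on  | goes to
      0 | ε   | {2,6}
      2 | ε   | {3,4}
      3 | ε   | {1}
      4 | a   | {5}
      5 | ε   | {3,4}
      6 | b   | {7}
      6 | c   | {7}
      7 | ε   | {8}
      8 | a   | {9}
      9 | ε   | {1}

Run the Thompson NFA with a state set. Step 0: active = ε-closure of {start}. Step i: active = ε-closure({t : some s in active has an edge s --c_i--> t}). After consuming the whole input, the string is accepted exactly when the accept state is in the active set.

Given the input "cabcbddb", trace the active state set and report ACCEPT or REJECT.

Answer: REJECT

Trace:
initial (ε-close {0}): {0,1,2,3,4,6}
'c' @ 1: {7,8}
'a' @ 2: {1,9}  [accepting]
'b' @ 3: {}  — no active states
rest 'cbddb' ignored (set empty)
end set {} — state 1 not in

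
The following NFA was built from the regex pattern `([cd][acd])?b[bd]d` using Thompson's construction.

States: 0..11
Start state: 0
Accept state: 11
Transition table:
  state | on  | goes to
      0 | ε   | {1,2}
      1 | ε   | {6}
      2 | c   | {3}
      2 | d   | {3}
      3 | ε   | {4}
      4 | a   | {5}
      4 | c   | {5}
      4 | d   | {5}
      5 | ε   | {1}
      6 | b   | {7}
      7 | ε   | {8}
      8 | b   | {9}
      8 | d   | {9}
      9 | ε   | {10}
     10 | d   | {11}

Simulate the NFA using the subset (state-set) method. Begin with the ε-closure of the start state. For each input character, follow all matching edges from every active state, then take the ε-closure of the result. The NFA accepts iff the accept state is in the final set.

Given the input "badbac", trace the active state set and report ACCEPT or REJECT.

Answer: REJECT

Steps:
S₀ = ε-closure({0}) = {0,1,2,6}
'b' @ 1: {7,8}
'a' @ 2: {}  — state set empty
rest 'dbac' ignored (set empty)
after full input: {}  (accept=11 not in)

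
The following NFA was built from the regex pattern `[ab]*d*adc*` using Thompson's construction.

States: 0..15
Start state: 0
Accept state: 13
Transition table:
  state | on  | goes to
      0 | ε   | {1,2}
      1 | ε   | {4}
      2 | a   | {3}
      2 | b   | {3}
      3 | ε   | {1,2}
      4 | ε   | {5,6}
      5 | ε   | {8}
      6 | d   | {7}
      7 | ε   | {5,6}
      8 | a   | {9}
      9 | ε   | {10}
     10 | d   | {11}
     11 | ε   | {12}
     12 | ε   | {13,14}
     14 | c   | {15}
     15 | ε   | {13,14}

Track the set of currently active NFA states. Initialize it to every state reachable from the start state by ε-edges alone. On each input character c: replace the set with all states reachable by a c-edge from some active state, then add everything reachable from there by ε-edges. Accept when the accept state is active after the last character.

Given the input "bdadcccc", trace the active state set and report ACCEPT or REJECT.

start: ε-closure({0}) = {0,1,2,4,5,6,8}
'b' @ 1: {1,2,3,4,5,6,8}
'd' @ 2: {5,6,7,8}
'a' @ 3: {9,10}
'd' @ 4: {11,12,13,14}  ✓accept
'c' @ 5: {13,14,15}  ✓accept
'c' @ 6: {13,14,15}  ✓accept
'c' @ 7: {13,14,15}  ✓accept
'c' @ 8: {13,14,15}  ✓accept
after full input: {13,14,15}  (accept=13 in)

Answer: ACCEPT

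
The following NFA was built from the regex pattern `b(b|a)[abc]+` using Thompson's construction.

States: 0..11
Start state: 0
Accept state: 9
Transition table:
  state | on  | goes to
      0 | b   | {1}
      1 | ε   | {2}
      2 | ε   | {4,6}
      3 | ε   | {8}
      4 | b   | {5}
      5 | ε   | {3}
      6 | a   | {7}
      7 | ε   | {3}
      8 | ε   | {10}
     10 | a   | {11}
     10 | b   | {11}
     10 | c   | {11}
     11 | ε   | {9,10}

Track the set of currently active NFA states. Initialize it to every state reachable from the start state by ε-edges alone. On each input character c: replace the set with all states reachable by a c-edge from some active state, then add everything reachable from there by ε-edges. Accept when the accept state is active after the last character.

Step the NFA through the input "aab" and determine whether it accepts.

Answer: REJECT

Steps:
start: ε-closure({0}) = {0}
'a' @ 1: {}  — dead — no transitions
rest 'ab' ignored (set empty)
end set {} — state 9 not in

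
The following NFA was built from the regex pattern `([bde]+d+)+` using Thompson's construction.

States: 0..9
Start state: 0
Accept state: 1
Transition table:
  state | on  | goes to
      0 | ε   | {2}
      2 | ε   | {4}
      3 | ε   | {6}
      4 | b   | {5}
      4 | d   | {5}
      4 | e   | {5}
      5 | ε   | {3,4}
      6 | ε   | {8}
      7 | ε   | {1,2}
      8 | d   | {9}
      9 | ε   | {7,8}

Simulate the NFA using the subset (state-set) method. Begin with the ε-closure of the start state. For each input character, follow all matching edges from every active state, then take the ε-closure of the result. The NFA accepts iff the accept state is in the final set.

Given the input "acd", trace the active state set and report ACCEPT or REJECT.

initial (ε-close {0}): {0,2,4}
'a' @ 1: {}  — no active states
rest 'cd' ignored (set empty)
after full input: {}  (accept=1 not in)

Answer: REJECT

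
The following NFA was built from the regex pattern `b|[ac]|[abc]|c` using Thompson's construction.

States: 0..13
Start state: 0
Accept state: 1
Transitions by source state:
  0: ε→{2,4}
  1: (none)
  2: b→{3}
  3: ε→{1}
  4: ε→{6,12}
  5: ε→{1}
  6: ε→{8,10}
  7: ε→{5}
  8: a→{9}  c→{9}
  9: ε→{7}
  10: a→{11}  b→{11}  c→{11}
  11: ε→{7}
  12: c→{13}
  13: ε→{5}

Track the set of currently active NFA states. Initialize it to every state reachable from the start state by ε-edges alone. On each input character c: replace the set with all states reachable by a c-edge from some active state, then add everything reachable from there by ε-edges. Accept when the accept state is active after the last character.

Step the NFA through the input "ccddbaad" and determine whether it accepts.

Answer: REJECT

Steps:
start: ε-closure({0}) = {0,2,4,6,8,10,12}
'c' @ 1: {1,5,7,9,11,13}  [accepting]
'c' @ 2: {}  — no active states
rest 'ddbaad' ignored (set empty)
final: {}; accept 1 not in set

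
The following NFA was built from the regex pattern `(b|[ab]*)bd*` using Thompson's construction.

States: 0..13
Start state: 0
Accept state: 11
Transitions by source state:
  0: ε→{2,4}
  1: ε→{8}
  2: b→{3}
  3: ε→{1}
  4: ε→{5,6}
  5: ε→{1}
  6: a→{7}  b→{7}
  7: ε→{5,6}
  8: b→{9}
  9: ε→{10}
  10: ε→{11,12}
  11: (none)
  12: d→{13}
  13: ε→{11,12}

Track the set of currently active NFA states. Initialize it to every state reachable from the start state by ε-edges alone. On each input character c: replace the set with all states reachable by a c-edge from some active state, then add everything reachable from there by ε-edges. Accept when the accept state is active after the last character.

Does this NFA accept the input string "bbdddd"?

Answer: ACCEPT

Derivation:
S₀ = ε-closure({0}) = {0,1,2,4,5,6,8}
'b' @ 1: {1,3,5,6,7,8,9,10,11,12}  [accepting]
'b' @ 2: {1,5,6,7,8,9,10,11,12}  [accepting]
'd' @ 3: {11,12,13}  [accepting]
'd' @ 4: {11,12,13}  [accepting]
'd' @ 5: {11,12,13}  [accepting]
'd' @ 6: {11,12,13}  [accepting]
end set {11,12,13} — state 11 in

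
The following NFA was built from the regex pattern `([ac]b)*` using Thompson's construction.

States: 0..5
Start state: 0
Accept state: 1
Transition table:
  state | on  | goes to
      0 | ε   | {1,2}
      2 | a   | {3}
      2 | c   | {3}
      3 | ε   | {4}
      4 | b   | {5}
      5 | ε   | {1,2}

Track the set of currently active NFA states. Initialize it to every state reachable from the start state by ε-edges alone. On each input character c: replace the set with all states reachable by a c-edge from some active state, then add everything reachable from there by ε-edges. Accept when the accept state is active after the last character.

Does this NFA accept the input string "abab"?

initial (ε-close {0}): {0,1,2}
'a' @ 1: {3,4}
'b' @ 2: {1,2,5}  (accept∈set)
'a' @ 3: {3,4}
'b' @ 4: {1,2,5}  (accept∈set)
end set {1,2,5} — state 1 in

Answer: ACCEPT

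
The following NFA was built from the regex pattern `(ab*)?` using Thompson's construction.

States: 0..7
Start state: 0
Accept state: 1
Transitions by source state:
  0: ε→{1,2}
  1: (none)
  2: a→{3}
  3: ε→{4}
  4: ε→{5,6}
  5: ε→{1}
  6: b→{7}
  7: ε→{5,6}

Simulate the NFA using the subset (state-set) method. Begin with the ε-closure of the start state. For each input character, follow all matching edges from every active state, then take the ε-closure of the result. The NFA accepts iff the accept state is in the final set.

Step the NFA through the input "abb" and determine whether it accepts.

Answer: ACCEPT

Derivation:
S₀ = ε-closure({0}) = {0,1,2}
'a' @ 1: {1,3,4,5,6}  (accept∈set)
'b' @ 2: {1,5,6,7}  (accept∈set)
'b' @ 3: {1,5,6,7}  (accept∈set)
final: {1,5,6,7}; accept 1 in set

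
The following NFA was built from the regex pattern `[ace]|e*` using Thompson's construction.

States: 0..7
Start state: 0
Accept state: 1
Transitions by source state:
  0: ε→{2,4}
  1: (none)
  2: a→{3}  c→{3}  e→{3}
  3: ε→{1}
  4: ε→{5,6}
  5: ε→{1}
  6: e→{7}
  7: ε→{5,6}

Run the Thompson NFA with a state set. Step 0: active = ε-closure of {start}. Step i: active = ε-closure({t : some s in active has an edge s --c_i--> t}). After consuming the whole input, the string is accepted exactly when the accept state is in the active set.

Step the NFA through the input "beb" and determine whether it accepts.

initial (ε-close {0}): {0,1,2,4,5,6}
'b' @ 1: {}  — state set empty
rest 'eb' ignored (set empty)
after full input: {}  (accept=1 not in)

Answer: REJECT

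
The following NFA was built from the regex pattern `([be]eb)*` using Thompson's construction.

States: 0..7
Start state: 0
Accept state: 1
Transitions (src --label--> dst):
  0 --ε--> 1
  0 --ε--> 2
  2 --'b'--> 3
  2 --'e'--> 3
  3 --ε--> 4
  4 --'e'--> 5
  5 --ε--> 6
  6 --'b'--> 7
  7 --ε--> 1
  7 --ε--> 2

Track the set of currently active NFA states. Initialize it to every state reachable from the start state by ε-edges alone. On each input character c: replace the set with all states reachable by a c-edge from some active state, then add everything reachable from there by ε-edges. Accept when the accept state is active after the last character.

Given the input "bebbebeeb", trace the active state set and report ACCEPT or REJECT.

start: ε-closure({0}) = {0,1,2}
'b' @ 1: {3,4}
'e' @ 2: {5,6}
'b' @ 3: {1,2,7}  (accept∈set)
'b' @ 4: {3,4}
'e' @ 5: {5,6}
'b' @ 6: {1,2,7}  (accept∈set)
'e' @ 7: {3,4}
'e' @ 8: {5,6}
'b' @ 9: {1,2,7}  (accept∈set)
final: {1,2,7}; accept 1 in set

Answer: ACCEPT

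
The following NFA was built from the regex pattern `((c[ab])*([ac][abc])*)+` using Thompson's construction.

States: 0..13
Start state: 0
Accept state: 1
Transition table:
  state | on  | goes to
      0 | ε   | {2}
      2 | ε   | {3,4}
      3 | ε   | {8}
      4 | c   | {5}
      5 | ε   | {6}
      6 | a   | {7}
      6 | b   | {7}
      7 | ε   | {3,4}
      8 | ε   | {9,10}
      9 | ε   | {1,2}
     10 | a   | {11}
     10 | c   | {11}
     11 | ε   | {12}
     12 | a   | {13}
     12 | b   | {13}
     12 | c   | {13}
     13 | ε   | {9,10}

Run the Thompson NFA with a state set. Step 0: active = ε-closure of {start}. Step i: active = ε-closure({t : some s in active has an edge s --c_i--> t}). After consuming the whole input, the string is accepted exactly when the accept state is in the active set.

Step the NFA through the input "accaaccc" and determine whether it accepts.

start: ε-closure({0}) = {0,1,2,3,4,8,9,10}
'a' @ 1: {11,12}
'c' @ 2: {1,2,3,4,8,9,10,13}  (accept∈set)
'c' @ 3: {5,6,11,12}
'a' @ 4: {1,2,3,4,7,8,9,10,13}  (accept∈set)
'a' @ 5: {11,12}
'c' @ 6: {1,2,3,4,8,9,10,13}  (accept∈set)
'c' @ 7: {5,6,11,12}
'c' @ 8: {1,2,3,4,8,9,10,13}  (accept∈set)
end set {1,2,3,4,8,9,10,13} — state 1 in

Answer: ACCEPT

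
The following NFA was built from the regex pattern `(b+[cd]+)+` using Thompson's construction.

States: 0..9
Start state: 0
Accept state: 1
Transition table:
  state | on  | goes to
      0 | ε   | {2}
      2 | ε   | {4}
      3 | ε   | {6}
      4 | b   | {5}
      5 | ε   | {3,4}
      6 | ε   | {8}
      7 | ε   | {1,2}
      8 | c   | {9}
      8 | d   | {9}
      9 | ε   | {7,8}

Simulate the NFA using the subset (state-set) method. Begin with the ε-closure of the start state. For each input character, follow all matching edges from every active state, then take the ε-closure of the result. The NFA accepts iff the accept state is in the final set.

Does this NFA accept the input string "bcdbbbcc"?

start: ε-closure({0}) = {0,2,4}
'b' @ 1: {3,4,5,6,8}
'c' @ 2: {1,2,4,7,8,9}  [accepting]
'd' @ 3: {1,2,4,7,8,9}  [accepting]
'b' @ 4: {3,4,5,6,8}
'b' @ 5: {3,4,5,6,8}
'b' @ 6: {3,4,5,6,8}
'c' @ 7: {1,2,4,7,8,9}  [accepting]
'c' @ 8: {1,2,4,7,8,9}  [accepting]
final: {1,2,4,7,8,9}; accept 1 in set

Answer: ACCEPT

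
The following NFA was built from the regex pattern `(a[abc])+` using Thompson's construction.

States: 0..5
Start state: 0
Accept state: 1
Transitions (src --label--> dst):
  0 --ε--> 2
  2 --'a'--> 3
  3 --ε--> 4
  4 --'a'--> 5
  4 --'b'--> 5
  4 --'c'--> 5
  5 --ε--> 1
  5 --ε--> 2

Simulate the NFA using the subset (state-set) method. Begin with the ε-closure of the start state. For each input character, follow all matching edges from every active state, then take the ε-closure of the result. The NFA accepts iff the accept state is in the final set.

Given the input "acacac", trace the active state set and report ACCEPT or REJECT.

S₀ = ε-closure({0}) = {0,2}
'a' @ 1: {3,4}
'c' @ 2: {1,2,5}  ✓accept
'a' @ 3: {3,4}
'c' @ 4: {1,2,5}  ✓accept
'a' @ 5: {3,4}
'c' @ 6: {1,2,5}  ✓accept
after full input: {1,2,5}  (accept=1 in)

Answer: ACCEPT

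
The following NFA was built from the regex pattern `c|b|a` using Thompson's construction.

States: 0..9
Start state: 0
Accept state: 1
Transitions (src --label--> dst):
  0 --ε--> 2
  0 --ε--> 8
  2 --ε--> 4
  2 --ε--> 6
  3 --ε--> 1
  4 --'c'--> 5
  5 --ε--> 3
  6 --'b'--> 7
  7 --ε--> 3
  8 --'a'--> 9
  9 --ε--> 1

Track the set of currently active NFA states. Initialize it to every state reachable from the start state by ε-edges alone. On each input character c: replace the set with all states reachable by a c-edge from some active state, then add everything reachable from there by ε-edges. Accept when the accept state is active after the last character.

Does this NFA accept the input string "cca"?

S₀ = ε-closure({0}) = {0,2,4,6,8}
'c' @ 1: {1,3,5}  [accepting]
'c' @ 2: {}  — state set empty
rest 'a' ignored (set empty)
after full input: {}  (accept=1 not in)

Answer: REJECT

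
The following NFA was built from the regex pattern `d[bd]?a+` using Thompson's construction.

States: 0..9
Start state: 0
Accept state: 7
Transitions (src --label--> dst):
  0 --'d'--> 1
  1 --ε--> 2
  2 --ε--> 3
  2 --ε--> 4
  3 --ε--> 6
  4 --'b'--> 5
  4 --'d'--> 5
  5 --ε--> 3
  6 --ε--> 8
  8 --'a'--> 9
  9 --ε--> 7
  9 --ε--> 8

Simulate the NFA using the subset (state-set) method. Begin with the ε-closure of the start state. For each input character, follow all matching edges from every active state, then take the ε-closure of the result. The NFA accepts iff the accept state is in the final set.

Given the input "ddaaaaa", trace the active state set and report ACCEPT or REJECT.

start: ε-closure({0}) = {0}
'd' @ 1: {1,2,3,4,6,8}
'd' @ 2: {3,5,6,8}
'a' @ 3: {7,8,9}  (accept∈set)
'a' @ 4: {7,8,9}  (accept∈set)
'a' @ 5: {7,8,9}  (accept∈set)
'a' @ 6: {7,8,9}  (accept∈set)
'a' @ 7: {7,8,9}  (accept∈set)
final: {7,8,9}; accept 7 in set

Answer: ACCEPT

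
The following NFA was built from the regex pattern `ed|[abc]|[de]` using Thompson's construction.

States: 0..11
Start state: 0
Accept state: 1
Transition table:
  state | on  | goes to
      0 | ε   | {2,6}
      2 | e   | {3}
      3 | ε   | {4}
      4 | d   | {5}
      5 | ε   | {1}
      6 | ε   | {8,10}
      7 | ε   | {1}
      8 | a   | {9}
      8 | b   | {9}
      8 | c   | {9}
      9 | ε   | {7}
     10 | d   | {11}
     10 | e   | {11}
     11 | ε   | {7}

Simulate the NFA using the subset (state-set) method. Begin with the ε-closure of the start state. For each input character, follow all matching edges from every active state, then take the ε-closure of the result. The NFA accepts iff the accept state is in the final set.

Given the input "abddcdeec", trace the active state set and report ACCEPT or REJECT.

S₀ = ε-closure({0}) = {0,2,6,8,10}
'a' @ 1: {1,7,9}  ✓accept
'b' @ 2: {}  — dead — no transitions
rest 'ddcdeec' ignored (set empty)
final: {}; accept 1 not in set

Answer: REJECT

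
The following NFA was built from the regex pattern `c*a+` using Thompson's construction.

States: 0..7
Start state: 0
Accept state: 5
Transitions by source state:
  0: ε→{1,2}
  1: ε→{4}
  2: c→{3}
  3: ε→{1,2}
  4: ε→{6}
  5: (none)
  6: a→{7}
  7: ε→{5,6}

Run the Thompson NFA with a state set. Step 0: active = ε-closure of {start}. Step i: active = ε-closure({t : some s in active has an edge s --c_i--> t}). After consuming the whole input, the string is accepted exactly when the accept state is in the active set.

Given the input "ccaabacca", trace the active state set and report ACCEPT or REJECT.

Answer: REJECT

Trace:
start: ε-closure({0}) = {0,1,2,4,6}
'c' @ 1: {1,2,3,4,6}
'c' @ 2: {1,2,3,4,6}
'a' @ 3: {5,6,7}  [accepting]
'a' @ 4: {5,6,7}  [accepting]
'b' @ 5: {}  — dead — no transitions
rest 'acca' ignored (set empty)
after full input: {}  (accept=5 not in)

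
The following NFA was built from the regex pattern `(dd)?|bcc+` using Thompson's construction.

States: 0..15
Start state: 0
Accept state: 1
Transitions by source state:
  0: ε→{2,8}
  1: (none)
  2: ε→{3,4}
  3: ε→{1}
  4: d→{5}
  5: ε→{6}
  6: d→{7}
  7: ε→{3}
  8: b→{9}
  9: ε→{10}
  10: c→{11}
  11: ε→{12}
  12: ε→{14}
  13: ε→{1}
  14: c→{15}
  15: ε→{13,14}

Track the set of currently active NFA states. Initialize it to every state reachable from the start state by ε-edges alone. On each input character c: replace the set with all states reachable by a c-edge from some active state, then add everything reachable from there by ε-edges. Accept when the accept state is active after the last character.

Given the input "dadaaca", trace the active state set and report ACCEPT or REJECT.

S₀ = ε-closure({0}) = {0,1,2,3,4,8}
'd' @ 1: {5,6}
'a' @ 2: {}  — no active states
rest 'daaca' ignored (set empty)
end set {} — state 1 not in

Answer: REJECT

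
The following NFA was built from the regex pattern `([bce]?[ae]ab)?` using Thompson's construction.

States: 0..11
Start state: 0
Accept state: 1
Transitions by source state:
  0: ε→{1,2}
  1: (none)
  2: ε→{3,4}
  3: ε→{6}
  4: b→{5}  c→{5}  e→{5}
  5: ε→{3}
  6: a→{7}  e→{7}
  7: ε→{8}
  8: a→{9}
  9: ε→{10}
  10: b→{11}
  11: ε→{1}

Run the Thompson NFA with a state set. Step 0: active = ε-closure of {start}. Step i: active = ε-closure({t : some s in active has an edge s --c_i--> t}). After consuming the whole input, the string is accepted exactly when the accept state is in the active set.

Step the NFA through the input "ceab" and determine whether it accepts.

Answer: ACCEPT

Steps:
start: ε-closure({0}) = {0,1,2,3,4,6}
'c' @ 1: {3,5,6}
'e' @ 2: {7,8}
'a' @ 3: {9,10}
'b' @ 4: {1,11}  (accept∈set)
final: {1,11}; accept 1 in set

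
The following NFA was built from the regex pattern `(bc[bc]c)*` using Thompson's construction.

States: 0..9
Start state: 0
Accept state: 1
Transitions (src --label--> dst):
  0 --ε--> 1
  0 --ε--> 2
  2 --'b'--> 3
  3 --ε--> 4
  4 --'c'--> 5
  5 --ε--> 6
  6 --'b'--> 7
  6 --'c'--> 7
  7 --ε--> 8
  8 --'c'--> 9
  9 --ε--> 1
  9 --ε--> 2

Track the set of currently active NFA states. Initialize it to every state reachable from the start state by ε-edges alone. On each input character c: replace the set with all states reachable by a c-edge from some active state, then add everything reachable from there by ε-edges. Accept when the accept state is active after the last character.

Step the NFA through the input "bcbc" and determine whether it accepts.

S₀ = ε-closure({0}) = {0,1,2}
'b' @ 1: {3,4}
'c' @ 2: {5,6}
'b' @ 3: {7,8}
'c' @ 4: {1,2,9}  [accepting]
after full input: {1,2,9}  (accept=1 in)

Answer: ACCEPT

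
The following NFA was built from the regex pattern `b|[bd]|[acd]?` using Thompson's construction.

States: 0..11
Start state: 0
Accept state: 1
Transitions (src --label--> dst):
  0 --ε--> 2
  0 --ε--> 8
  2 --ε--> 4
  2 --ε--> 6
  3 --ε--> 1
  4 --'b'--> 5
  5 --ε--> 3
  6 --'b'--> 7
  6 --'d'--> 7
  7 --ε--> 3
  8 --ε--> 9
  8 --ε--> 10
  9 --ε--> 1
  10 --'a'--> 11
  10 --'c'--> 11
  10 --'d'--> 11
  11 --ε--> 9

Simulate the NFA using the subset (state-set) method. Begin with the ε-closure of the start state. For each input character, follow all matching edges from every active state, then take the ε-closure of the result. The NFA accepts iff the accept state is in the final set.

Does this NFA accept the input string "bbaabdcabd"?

start: ε-closure({0}) = {0,1,2,4,6,8,9,10}
'b' @ 1: {1,3,5,7}  (accept∈set)
'b' @ 2: {}  — no active states
rest 'aabdcabd' ignored (set empty)
after full input: {}  (accept=1 not in)

Answer: REJECT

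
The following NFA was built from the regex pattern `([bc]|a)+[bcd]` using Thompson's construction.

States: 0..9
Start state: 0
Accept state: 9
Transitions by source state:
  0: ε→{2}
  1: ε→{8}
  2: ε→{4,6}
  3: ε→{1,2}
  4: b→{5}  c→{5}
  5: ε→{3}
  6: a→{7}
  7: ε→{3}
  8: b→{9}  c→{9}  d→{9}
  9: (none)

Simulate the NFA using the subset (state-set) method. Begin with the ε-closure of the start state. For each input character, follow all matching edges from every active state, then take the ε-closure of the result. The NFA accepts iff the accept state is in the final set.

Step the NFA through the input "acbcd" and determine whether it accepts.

start: ε-closure({0}) = {0,2,4,6}
'a' @ 1: {1,2,3,4,6,7,8}
'c' @ 2: {1,2,3,4,5,6,8,9}  [accepting]
'b' @ 3: {1,2,3,4,5,6,8,9}  [accepting]
'c' @ 4: {1,2,3,4,5,6,8,9}  [accepting]
'd' @ 5: {9}  [accepting]
after full input: {9}  (accept=9 in)

Answer: ACCEPT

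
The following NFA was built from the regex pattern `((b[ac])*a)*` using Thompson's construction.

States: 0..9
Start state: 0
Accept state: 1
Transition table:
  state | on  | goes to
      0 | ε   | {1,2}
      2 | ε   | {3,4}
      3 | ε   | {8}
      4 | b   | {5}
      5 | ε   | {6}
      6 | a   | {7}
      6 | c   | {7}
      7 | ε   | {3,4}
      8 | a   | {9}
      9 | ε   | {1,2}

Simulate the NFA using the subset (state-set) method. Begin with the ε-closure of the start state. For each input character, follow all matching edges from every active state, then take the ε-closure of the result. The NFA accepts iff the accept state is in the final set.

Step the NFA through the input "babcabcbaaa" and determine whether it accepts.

start: ε-closure({0}) = {0,1,2,3,4,8}
'b' @ 1: {5,6}
'a' @ 2: {3,4,7,8}
'b' @ 3: {5,6}
'c' @ 4: {3,4,7,8}
'a' @ 5: {1,2,3,4,8,9}  ✓accept
'b' @ 6: {5,6}
'c' @ 7: {3,4,7,8}
'b' @ 8: {5,6}
'a' @ 9: {3,4,7,8}
'a' @ 10: {1,2,3,4,8,9}  ✓accept
'a' @ 11: {1,2,3,4,8,9}  ✓accept
end set {1,2,3,4,8,9} — state 1 in

Answer: ACCEPT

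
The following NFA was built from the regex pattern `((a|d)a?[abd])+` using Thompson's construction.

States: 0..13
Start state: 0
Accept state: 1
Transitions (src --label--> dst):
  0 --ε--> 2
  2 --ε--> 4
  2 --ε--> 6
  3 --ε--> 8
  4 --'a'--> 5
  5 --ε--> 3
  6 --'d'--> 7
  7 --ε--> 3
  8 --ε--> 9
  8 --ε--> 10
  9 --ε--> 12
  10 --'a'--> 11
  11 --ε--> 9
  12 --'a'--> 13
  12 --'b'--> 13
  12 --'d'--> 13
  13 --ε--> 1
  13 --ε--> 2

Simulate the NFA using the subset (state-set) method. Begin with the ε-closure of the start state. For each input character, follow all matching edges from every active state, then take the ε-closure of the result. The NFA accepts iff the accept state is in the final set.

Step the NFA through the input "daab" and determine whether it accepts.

start: ε-closure({0}) = {0,2,4,6}
'd' @ 1: {3,7,8,9,10,12}
'a' @ 2: {1,2,4,6,9,11,12,13}  ✓accept
'a' @ 3: {1,2,3,4,5,6,8,9,10,12,13}  ✓accept
'b' @ 4: {1,2,4,6,13}  ✓accept
end set {1,2,4,6,13} — state 1 in

Answer: ACCEPT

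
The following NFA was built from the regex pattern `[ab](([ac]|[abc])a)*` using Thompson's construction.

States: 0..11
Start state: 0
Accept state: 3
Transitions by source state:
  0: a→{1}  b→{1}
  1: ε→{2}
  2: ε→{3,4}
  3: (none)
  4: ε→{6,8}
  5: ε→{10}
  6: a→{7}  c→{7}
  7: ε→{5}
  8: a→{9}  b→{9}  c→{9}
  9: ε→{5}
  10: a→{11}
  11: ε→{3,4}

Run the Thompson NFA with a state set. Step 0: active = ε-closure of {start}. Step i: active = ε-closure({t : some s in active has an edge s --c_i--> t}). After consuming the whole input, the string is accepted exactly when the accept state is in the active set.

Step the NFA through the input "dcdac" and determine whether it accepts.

Answer: REJECT

Derivation:
start: ε-closure({0}) = {0}
'd' @ 1: {}  — no active states
rest 'cdac' ignored (set empty)
end set {} — state 3 not in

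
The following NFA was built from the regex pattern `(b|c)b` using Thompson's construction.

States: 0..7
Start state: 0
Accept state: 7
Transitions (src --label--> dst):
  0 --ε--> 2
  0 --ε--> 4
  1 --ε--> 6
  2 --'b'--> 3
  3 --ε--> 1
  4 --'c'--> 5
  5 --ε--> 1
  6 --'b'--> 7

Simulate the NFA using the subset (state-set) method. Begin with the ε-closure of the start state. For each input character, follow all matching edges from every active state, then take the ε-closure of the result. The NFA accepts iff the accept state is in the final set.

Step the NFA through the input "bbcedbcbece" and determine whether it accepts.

Answer: REJECT

Trace:
S₀ = ε-closure({0}) = {0,2,4}
'b' @ 1: {1,3,6}
'b' @ 2: {7}  [accepting]
'c' @ 3: {}  — dead — no transitions
rest 'edbcbece' ignored (set empty)
end set {} — state 7 not in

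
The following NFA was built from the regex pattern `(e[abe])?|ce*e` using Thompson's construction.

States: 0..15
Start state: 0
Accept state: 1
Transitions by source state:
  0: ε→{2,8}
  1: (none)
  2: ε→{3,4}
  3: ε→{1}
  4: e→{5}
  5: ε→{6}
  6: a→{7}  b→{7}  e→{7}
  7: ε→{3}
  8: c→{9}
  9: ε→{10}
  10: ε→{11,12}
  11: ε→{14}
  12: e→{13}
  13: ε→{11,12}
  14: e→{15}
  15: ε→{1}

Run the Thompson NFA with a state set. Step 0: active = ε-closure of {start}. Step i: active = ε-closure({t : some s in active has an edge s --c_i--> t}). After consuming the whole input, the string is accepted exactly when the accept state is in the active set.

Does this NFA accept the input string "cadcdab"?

Answer: REJECT

Trace:
S₀ = ε-closure({0}) = {0,1,2,3,4,8}
'c' @ 1: {9,10,11,12,14}
'a' @ 2: {}  — state set empty
rest 'dcdab' ignored (set empty)
end set {} — state 1 not in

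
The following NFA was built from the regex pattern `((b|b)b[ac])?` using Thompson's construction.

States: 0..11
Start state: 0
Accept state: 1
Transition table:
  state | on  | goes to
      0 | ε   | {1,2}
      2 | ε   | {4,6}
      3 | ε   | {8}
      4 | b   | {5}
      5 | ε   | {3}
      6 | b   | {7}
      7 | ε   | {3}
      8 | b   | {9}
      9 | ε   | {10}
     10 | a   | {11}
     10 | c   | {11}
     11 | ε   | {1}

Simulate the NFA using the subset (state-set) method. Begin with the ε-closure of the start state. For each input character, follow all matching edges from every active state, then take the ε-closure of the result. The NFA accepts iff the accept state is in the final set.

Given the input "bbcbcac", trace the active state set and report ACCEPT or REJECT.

Answer: REJECT

Steps:
initial (ε-close {0}): {0,1,2,4,6}
'b' @ 1: {3,5,7,8}
'b' @ 2: {9,10}
'c' @ 3: {1,11}  ✓accept
'b' @ 4: {}  — state set empty
rest 'cac' ignored (set empty)
end set {} — state 1 not in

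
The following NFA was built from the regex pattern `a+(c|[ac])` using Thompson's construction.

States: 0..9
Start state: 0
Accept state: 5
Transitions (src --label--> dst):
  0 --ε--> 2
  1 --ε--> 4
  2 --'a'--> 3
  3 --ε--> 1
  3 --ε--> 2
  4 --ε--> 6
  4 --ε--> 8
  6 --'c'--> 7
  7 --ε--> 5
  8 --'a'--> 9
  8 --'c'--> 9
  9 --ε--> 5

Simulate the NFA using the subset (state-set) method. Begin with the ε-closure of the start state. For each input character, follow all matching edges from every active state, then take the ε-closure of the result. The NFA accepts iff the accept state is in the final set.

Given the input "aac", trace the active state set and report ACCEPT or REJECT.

Answer: ACCEPT

Steps:
start: ε-closure({0}) = {0,2}
'a' @ 1: {1,2,3,4,6,8}
'a' @ 2: {1,2,3,4,5,6,8,9}  [accepting]
'c' @ 3: {5,7,9}  [accepting]
end set {5,7,9} — state 5 in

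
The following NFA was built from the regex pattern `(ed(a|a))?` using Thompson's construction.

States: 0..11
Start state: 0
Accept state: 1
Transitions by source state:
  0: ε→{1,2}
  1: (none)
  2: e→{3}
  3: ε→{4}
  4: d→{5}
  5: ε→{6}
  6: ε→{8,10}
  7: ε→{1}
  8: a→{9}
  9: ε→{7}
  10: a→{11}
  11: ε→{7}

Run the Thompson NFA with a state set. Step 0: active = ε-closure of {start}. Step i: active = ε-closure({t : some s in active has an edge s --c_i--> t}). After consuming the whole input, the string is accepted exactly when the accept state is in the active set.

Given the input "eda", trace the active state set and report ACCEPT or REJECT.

start: ε-closure({0}) = {0,1,2}
'e' @ 1: {3,4}
'd' @ 2: {5,6,8,10}
'a' @ 3: {1,7,9,11}  ✓accept
final: {1,7,9,11}; accept 1 in set

Answer: ACCEPT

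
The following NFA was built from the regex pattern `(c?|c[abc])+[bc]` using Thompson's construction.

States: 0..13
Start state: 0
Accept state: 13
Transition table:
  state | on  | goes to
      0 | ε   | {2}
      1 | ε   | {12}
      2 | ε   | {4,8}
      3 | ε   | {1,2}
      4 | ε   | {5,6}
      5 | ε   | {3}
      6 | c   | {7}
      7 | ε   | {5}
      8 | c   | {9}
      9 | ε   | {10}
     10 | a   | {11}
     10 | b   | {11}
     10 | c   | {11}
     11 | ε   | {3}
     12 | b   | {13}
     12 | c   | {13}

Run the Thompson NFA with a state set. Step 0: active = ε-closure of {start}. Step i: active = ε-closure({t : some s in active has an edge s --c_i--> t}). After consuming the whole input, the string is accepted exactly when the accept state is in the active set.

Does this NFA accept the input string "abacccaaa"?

Answer: REJECT

Derivation:
start: ε-closure({0}) = {0,1,2,3,4,5,6,8,12}
'a' @ 1: {}  — no active states
rest 'bacccaaa' ignored (set empty)
after full input: {}  (accept=13 not in)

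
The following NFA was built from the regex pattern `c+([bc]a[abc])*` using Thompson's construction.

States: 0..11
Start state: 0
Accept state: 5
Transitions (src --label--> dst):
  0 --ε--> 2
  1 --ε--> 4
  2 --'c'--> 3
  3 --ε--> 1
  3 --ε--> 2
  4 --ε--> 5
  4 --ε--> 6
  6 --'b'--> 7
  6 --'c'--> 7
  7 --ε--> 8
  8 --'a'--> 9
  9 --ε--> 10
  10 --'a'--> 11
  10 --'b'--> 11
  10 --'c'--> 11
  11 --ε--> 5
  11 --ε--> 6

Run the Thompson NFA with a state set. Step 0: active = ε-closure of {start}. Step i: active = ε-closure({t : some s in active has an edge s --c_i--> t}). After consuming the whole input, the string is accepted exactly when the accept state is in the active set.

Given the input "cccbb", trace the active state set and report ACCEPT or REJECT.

Answer: REJECT

Derivation:
initial (ε-close {0}): {0,2}
'c' @ 1: {1,2,3,4,5,6}  (accept∈set)
'c' @ 2: {1,2,3,4,5,6,7,8}  (accept∈set)
'c' @ 3: {1,2,3,4,5,6,7,8}  (accept∈set)
'b' @ 4: {7,8}
'b' @ 5: {}  — dead — no transitions
end set {} — state 5 not in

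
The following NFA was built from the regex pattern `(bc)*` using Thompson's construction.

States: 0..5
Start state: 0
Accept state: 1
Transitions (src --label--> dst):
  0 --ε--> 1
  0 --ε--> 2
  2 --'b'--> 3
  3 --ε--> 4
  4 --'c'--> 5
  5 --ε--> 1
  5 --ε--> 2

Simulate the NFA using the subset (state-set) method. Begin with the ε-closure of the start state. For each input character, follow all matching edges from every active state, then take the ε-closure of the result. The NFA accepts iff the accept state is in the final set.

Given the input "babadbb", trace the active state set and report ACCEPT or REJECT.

start: ε-closure({0}) = {0,1,2}
'b' @ 1: {3,4}
'a' @ 2: {}  — state set empty
rest 'badbb' ignored (set empty)
end set {} — state 1 not in

Answer: REJECT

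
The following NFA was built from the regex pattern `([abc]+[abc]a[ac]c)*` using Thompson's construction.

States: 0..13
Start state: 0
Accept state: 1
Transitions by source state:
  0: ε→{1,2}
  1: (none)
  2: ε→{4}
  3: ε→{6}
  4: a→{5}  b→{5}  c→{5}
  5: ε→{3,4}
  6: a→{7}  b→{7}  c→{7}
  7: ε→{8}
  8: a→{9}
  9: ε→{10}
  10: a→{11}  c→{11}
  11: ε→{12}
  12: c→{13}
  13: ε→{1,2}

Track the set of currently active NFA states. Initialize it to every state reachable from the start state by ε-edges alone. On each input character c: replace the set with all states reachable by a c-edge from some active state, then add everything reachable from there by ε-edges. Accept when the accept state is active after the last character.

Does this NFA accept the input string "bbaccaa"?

Answer: REJECT

Steps:
initial (ε-close {0}): {0,1,2,4}
'b' @ 1: {3,4,5,6}
'b' @ 2: {3,4,5,6,7,8}
'a' @ 3: {3,4,5,6,7,8,9,10}
'c' @ 4: {3,4,5,6,7,8,11,12}
'c' @ 5: {1,2,3,4,5,6,7,8,13}  (accept∈set)
'a' @ 6: {3,4,5,6,7,8,9,10}
'a' @ 7: {3,4,5,6,7,8,9,10,11,12}
after full input: {3,4,5,6,7,8,9,10,11,12}  (accept=1 not in)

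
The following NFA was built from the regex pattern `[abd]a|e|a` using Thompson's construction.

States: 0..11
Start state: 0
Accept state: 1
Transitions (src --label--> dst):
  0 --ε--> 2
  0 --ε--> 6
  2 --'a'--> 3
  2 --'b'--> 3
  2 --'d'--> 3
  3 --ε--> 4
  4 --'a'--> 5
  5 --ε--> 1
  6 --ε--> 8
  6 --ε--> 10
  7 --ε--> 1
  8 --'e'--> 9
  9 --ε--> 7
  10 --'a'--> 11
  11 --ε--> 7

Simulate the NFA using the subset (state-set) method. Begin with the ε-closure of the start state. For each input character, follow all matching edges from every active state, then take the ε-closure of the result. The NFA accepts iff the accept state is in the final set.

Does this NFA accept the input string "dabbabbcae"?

Answer: REJECT

Trace:
S₀ = ε-closure({0}) = {0,2,6,8,10}
'd' @ 1: {3,4}
'a' @ 2: {1,5}  [accepting]
'b' @ 3: {}  — state set empty
rest 'babbcae' ignored (set empty)
end set {} — state 1 not in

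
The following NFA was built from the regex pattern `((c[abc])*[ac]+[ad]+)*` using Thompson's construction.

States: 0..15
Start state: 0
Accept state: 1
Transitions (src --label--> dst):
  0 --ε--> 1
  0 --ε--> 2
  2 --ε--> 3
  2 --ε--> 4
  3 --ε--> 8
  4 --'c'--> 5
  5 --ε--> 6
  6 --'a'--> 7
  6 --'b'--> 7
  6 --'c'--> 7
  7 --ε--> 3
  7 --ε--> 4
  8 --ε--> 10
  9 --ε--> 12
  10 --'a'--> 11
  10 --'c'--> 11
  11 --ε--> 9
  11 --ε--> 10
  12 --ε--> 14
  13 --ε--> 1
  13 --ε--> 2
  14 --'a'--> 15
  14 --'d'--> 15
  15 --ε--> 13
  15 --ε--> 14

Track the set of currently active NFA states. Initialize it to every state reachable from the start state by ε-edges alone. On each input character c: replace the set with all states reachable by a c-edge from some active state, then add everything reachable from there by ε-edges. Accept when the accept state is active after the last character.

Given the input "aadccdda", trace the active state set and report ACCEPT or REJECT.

Answer: ACCEPT

Trace:
S₀ = ε-closure({0}) = {0,1,2,3,4,8,10}
'a' @ 1: {9,10,11,12,14}
'a' @ 2: {1,2,3,4,8,9,10,11,12,13,14,15}  (accept∈set)
'd' @ 3: {1,2,3,4,8,10,13,14,15}  (accept∈set)
'c' @ 4: {5,6,9,10,11,12,14}
'c' @ 5: {3,4,7,8,9,10,11,12,14}
'd' @ 6: {1,2,3,4,8,10,13,14,15}  (accept∈set)
'd' @ 7: {1,2,3,4,8,10,13,14,15}  (accept∈set)
'a' @ 8: {1,2,3,4,8,9,10,11,12,13,14,15}  (accept∈set)
final: {1,2,3,4,8,9,10,11,12,13,14,15}; accept 1 in set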